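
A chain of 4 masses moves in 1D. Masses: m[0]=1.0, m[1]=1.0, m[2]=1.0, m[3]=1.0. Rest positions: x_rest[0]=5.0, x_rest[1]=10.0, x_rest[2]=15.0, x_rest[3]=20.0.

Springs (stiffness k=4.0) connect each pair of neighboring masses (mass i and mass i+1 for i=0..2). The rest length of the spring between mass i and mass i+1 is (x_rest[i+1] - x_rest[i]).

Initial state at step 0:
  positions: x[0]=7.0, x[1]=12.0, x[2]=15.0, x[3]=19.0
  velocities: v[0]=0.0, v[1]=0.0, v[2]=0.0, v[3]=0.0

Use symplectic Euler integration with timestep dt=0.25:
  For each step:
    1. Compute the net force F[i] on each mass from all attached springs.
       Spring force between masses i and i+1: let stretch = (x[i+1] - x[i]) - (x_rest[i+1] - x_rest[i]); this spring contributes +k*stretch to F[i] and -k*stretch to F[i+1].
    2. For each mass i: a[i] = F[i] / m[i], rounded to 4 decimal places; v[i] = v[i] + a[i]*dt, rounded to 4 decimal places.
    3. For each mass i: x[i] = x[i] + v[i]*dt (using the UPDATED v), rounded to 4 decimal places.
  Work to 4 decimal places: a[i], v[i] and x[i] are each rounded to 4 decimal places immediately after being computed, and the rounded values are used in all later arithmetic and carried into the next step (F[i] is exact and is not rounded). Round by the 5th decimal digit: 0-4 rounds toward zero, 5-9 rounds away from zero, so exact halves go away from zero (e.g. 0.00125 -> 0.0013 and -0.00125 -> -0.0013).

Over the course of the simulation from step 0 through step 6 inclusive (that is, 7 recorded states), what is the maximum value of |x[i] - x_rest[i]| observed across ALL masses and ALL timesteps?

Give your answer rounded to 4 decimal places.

Step 0: x=[7.0000 12.0000 15.0000 19.0000] v=[0.0000 0.0000 0.0000 0.0000]
Step 1: x=[7.0000 11.5000 15.2500 19.2500] v=[0.0000 -2.0000 1.0000 1.0000]
Step 2: x=[6.8750 10.8125 15.5625 19.7500] v=[-0.5000 -2.7500 1.2500 2.0000]
Step 3: x=[6.4844 10.3281 15.7344 20.4531] v=[-1.5625 -1.9375 0.6875 2.8125]
Step 4: x=[5.8047 10.2344 15.7344 21.2266] v=[-2.7188 -0.3749 -0.0001 3.0938]
Step 5: x=[4.9824 10.4083 15.7324 21.8770] v=[-3.2891 0.6954 -0.0079 2.6016]
Step 6: x=[4.2666 10.5567 15.9356 22.2413] v=[-2.8632 0.5936 0.8126 1.4570]
Max displacement = 2.2413

Answer: 2.2413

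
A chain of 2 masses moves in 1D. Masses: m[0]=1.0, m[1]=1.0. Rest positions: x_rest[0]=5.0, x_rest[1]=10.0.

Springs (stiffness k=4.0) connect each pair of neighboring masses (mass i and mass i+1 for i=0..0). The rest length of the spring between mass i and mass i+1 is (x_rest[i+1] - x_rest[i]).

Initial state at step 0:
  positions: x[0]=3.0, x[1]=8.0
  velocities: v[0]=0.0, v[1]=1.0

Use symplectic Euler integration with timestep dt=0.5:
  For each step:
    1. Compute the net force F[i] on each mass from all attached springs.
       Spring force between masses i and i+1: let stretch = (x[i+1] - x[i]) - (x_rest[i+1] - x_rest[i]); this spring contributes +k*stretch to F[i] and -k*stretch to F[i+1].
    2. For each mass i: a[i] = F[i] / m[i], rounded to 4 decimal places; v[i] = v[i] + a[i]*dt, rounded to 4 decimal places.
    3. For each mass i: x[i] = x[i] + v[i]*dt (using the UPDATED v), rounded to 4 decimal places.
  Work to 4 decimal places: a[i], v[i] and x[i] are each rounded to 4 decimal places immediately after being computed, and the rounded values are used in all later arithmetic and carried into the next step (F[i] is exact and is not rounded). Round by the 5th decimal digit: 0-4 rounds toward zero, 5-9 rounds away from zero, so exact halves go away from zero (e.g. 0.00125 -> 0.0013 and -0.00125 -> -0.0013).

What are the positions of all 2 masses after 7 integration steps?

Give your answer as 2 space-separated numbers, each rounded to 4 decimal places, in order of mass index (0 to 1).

Answer: 5.0000 9.5000

Derivation:
Step 0: x=[3.0000 8.0000] v=[0.0000 1.0000]
Step 1: x=[3.0000 8.5000] v=[0.0000 1.0000]
Step 2: x=[3.5000 8.5000] v=[1.0000 0.0000]
Step 3: x=[4.0000 8.5000] v=[1.0000 0.0000]
Step 4: x=[4.0000 9.0000] v=[0.0000 1.0000]
Step 5: x=[4.0000 9.5000] v=[0.0000 1.0000]
Step 6: x=[4.5000 9.5000] v=[1.0000 0.0000]
Step 7: x=[5.0000 9.5000] v=[1.0000 0.0000]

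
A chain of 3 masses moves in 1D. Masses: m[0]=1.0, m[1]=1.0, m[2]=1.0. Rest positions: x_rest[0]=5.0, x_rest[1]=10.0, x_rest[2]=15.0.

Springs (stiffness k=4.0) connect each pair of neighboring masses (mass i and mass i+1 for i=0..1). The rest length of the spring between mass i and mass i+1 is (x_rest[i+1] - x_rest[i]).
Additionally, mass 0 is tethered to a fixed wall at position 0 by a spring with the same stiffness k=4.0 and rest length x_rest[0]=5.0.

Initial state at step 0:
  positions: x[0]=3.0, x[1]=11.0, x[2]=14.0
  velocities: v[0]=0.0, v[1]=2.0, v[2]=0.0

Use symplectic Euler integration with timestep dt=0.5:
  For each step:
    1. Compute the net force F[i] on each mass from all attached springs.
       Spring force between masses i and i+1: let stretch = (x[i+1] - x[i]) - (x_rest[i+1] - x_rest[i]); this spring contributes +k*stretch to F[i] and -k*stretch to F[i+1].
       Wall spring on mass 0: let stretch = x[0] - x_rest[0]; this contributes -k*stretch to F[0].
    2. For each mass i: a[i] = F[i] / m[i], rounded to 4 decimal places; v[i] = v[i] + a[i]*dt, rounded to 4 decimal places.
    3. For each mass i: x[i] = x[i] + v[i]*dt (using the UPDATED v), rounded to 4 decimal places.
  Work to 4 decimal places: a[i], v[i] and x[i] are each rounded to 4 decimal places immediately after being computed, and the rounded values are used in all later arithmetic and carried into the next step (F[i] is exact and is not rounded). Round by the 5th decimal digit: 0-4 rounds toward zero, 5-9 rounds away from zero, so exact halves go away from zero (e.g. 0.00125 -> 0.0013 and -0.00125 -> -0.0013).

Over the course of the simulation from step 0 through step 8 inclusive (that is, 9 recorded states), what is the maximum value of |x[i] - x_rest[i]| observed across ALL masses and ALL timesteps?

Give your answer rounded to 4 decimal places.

Answer: 4.0000

Derivation:
Step 0: x=[3.0000 11.0000 14.0000] v=[0.0000 2.0000 0.0000]
Step 1: x=[8.0000 7.0000 16.0000] v=[10.0000 -8.0000 4.0000]
Step 2: x=[4.0000 13.0000 14.0000] v=[-8.0000 12.0000 -4.0000]
Step 3: x=[5.0000 11.0000 16.0000] v=[2.0000 -4.0000 4.0000]
Step 4: x=[7.0000 8.0000 18.0000] v=[4.0000 -6.0000 4.0000]
Step 5: x=[3.0000 14.0000 15.0000] v=[-8.0000 12.0000 -6.0000]
Step 6: x=[7.0000 10.0000 16.0000] v=[8.0000 -8.0000 2.0000]
Step 7: x=[7.0000 9.0000 16.0000] v=[0.0000 -2.0000 0.0000]
Step 8: x=[2.0000 13.0000 14.0000] v=[-10.0000 8.0000 -4.0000]
Max displacement = 4.0000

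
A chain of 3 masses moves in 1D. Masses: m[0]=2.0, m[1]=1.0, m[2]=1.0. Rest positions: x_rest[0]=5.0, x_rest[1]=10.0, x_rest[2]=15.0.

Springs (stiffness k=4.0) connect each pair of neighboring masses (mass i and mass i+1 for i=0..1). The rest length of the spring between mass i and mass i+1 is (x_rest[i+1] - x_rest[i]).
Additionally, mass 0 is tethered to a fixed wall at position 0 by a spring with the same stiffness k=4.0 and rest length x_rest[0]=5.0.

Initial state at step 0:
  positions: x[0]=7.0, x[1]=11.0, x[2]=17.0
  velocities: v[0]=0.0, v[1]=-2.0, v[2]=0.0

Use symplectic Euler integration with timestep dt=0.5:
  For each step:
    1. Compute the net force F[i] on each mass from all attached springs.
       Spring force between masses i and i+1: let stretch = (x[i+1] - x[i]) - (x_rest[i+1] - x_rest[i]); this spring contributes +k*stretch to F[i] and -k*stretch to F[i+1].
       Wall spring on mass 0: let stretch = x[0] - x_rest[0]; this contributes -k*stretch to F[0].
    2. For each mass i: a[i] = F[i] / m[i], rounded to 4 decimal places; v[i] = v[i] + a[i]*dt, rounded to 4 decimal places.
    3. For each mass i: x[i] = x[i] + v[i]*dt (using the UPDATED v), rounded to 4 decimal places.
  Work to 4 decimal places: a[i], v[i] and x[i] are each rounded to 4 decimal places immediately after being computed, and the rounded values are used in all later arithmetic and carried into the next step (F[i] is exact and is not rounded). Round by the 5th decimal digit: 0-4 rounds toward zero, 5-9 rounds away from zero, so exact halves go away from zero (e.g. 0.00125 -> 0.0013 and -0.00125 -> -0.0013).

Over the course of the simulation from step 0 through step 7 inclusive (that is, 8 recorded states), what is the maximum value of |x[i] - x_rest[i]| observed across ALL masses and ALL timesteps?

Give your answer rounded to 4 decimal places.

Step 0: x=[7.0000 11.0000 17.0000] v=[0.0000 -2.0000 0.0000]
Step 1: x=[5.5000 12.0000 16.0000] v=[-3.0000 2.0000 -2.0000]
Step 2: x=[4.5000 10.5000 16.0000] v=[-2.0000 -3.0000 0.0000]
Step 3: x=[4.2500 8.5000 15.5000] v=[-0.5000 -4.0000 -1.0000]
Step 4: x=[4.0000 9.2500 13.0000] v=[-0.5000 1.5000 -5.0000]
Step 5: x=[4.3750 8.5000 11.7500] v=[0.7500 -1.5000 -2.5000]
Step 6: x=[4.6250 6.8750 12.2500] v=[0.5000 -3.2500 1.0000]
Step 7: x=[3.6875 8.3750 12.3750] v=[-1.8750 3.0000 0.2500]
Max displacement = 3.2500

Answer: 3.2500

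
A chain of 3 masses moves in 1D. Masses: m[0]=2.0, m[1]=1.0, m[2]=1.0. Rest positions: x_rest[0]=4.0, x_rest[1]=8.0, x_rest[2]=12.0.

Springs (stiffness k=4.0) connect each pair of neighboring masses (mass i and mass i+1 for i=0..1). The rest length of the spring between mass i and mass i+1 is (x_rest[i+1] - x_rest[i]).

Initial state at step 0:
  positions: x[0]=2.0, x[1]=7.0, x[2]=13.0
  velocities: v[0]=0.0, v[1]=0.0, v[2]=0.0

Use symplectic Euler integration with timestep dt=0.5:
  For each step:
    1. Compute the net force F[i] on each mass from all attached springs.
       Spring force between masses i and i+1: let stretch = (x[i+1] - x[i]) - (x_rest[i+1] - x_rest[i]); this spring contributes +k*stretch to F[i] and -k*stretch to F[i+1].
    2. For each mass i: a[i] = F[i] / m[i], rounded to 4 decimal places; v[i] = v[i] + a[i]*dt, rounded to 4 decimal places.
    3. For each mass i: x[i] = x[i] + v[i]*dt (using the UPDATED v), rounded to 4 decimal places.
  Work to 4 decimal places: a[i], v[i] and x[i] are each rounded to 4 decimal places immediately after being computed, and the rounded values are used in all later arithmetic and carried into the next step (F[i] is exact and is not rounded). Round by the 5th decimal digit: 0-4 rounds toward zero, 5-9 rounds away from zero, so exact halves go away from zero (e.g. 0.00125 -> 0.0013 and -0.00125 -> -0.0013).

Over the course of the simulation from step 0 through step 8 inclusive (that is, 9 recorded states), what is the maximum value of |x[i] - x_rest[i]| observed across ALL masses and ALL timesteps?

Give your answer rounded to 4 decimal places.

Step 0: x=[2.0000 7.0000 13.0000] v=[0.0000 0.0000 0.0000]
Step 1: x=[2.5000 8.0000 11.0000] v=[1.0000 2.0000 -4.0000]
Step 2: x=[3.7500 6.5000 10.0000] v=[2.5000 -3.0000 -2.0000]
Step 3: x=[4.3750 5.7500 9.5000] v=[1.2500 -1.5000 -1.0000]
Step 4: x=[3.6875 7.3750 9.2500] v=[-1.3750 3.2500 -0.5000]
Step 5: x=[2.8438 7.1875 11.1250] v=[-1.6875 -0.3750 3.7500]
Step 6: x=[2.1719 6.5938 13.0625] v=[-1.3438 -1.1874 3.8750]
Step 7: x=[1.7110 8.0469 12.5313] v=[-0.9219 2.9062 -1.0624]
Step 8: x=[2.4180 7.6485 11.5157] v=[1.4140 -0.7968 -2.0312]
Max displacement = 2.7500

Answer: 2.7500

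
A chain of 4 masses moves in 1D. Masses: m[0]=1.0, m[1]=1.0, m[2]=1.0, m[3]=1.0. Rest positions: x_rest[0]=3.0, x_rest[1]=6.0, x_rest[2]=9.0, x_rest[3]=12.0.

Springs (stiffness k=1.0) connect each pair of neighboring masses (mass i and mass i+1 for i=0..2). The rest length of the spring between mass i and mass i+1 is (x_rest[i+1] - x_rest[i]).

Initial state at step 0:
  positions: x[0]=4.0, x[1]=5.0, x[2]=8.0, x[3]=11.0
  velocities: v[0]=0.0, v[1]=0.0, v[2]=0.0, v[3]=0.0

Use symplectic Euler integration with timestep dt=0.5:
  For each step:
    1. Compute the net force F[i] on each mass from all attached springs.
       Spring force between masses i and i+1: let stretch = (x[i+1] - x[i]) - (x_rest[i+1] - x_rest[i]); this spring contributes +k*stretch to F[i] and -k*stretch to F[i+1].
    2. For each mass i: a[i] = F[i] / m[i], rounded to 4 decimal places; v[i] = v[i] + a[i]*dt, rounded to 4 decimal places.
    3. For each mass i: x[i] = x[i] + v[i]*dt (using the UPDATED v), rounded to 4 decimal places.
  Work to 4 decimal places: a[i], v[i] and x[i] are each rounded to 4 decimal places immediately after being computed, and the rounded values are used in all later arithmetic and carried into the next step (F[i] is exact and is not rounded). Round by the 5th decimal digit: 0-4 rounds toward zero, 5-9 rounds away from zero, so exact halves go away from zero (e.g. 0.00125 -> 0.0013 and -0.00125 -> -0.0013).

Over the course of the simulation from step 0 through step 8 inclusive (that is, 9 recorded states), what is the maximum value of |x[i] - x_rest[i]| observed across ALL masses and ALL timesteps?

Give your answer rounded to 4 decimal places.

Answer: 1.4379

Derivation:
Step 0: x=[4.0000 5.0000 8.0000 11.0000] v=[0.0000 0.0000 0.0000 0.0000]
Step 1: x=[3.5000 5.5000 8.0000 11.0000] v=[-1.0000 1.0000 0.0000 0.0000]
Step 2: x=[2.7500 6.1250 8.1250 11.0000] v=[-1.5000 1.2500 0.2500 0.0000]
Step 3: x=[2.0938 6.4063 8.4688 11.0313] v=[-1.3125 0.5625 0.6875 0.0625]
Step 4: x=[1.7657 6.1251 8.9376 11.1720] v=[-0.6563 -0.5625 0.9375 0.2813]
Step 5: x=[1.7774 5.4571 9.2619 11.5041] v=[0.0234 -1.3360 0.6485 0.6641]
Step 6: x=[1.9591 4.8204 9.1955 12.0256] v=[0.3633 -1.2735 -0.1328 1.0430]
Step 7: x=[2.1061 4.5621 8.7429 12.5896] v=[0.2940 -0.5166 -0.9053 1.1280]
Step 8: x=[2.1171 4.7350 8.2067 12.9420] v=[0.0220 0.3458 -1.0724 0.7047]
Max displacement = 1.4379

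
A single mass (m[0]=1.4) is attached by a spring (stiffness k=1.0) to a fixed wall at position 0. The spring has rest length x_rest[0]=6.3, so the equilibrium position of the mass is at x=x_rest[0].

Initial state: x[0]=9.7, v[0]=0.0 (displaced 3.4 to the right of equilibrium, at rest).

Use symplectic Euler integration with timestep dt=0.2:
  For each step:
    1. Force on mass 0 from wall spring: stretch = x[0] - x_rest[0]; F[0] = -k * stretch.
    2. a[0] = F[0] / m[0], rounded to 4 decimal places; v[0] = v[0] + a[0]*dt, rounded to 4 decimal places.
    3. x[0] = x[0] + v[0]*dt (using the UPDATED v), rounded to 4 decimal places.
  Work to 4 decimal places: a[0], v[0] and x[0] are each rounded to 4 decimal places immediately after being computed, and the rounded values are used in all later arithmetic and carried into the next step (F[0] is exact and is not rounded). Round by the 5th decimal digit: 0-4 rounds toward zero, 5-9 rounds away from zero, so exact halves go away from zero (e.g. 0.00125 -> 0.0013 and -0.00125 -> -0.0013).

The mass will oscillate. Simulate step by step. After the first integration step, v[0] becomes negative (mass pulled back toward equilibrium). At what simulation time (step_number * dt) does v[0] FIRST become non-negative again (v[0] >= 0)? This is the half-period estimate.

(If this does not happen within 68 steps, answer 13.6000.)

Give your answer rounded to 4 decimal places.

Answer: 3.8000

Derivation:
Step 0: x=[9.7000] v=[0.0000]
Step 1: x=[9.6029] v=[-0.4857]
Step 2: x=[9.4114] v=[-0.9575]
Step 3: x=[9.1310] v=[-1.4020]
Step 4: x=[8.7697] v=[-1.8064]
Step 5: x=[8.3379] v=[-2.1592]
Step 6: x=[7.8478] v=[-2.4503]
Step 7: x=[7.3135] v=[-2.6714]
Step 8: x=[6.7503] v=[-2.8162]
Step 9: x=[6.1742] v=[-2.8805]
Step 10: x=[5.6017] v=[-2.8625]
Step 11: x=[5.0492] v=[-2.7627]
Step 12: x=[4.5324] v=[-2.5840]
Step 13: x=[4.0661] v=[-2.3315]
Step 14: x=[3.6636] v=[-2.0124]
Step 15: x=[3.3364] v=[-1.6358]
Step 16: x=[3.0939] v=[-1.2124]
Step 17: x=[2.9430] v=[-0.7544]
Step 18: x=[2.8880] v=[-0.2748]
Step 19: x=[2.9305] v=[0.2126]
First v>=0 after going negative at step 19, time=3.8000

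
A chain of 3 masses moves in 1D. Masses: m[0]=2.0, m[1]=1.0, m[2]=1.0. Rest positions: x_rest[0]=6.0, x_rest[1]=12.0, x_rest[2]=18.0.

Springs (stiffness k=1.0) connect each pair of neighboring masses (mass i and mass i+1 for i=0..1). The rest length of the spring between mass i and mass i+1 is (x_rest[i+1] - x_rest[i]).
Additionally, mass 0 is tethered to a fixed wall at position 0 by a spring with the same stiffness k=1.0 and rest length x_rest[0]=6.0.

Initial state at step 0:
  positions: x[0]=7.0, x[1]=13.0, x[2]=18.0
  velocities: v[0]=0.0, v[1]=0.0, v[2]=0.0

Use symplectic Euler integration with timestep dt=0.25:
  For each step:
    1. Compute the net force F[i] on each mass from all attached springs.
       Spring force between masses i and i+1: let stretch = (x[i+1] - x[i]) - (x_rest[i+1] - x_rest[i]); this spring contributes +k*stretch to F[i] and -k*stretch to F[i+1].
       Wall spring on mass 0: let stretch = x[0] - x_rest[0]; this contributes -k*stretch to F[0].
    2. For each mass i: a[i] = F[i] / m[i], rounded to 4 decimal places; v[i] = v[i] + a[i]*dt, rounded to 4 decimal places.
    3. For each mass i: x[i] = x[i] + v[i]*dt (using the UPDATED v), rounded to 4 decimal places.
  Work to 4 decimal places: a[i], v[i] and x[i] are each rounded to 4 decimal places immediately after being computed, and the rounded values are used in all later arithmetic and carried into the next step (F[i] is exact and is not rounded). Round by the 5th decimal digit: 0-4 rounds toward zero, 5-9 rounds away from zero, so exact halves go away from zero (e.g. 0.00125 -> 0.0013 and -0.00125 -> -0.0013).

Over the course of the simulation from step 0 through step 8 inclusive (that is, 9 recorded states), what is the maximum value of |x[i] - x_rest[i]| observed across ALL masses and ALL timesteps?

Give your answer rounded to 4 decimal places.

Answer: 1.0384

Derivation:
Step 0: x=[7.0000 13.0000 18.0000] v=[0.0000 0.0000 0.0000]
Step 1: x=[6.9688 12.9375 18.0625] v=[-0.1250 -0.2500 0.2500]
Step 2: x=[6.9063 12.8223 18.1797] v=[-0.2500 -0.4609 0.4688]
Step 3: x=[6.8129 12.6722 18.3371] v=[-0.3738 -0.6006 0.6295]
Step 4: x=[6.6897 12.5099 18.5154] v=[-0.4930 -0.6492 0.7133]
Step 5: x=[6.5393 12.3592 18.6934] v=[-0.6017 -0.6029 0.7119]
Step 6: x=[6.3664 12.2406 18.8505] v=[-0.6916 -0.4743 0.6284]
Step 7: x=[6.1781 12.1680 18.9695] v=[-0.7531 -0.2904 0.4759]
Step 8: x=[5.9840 12.1461 19.0384] v=[-0.7766 -0.0875 0.2755]
Max displacement = 1.0384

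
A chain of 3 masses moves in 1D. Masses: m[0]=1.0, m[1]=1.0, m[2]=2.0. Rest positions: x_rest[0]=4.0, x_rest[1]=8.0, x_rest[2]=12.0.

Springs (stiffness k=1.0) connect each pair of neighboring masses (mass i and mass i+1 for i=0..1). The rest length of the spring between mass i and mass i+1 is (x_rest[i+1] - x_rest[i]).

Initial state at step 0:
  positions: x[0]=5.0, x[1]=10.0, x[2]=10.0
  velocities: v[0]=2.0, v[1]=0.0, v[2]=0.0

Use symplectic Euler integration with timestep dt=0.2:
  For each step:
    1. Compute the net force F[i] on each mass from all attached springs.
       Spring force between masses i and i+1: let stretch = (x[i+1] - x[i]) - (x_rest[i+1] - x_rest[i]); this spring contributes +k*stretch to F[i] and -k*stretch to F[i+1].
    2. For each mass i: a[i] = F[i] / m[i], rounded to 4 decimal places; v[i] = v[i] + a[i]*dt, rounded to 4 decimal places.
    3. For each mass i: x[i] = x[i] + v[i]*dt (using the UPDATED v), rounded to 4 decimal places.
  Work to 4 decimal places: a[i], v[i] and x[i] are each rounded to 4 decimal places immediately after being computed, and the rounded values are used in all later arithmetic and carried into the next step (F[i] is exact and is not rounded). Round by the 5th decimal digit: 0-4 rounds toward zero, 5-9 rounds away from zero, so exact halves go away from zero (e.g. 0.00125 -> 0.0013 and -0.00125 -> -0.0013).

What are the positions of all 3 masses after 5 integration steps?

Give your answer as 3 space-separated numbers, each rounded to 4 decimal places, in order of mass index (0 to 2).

Answer: 7.0027 7.9480 11.0246

Derivation:
Step 0: x=[5.0000 10.0000 10.0000] v=[2.0000 0.0000 0.0000]
Step 1: x=[5.4400 9.8000 10.0800] v=[2.2000 -1.0000 0.4000]
Step 2: x=[5.8944 9.4368 10.2344] v=[2.2720 -1.8160 0.7720]
Step 3: x=[6.3305 8.9638 10.4528] v=[2.1805 -2.3650 1.0922]
Step 4: x=[6.7119 8.4450 10.7215] v=[1.9072 -2.5939 1.3433]
Step 5: x=[7.0027 7.9480 11.0246] v=[1.4538 -2.4852 1.5157]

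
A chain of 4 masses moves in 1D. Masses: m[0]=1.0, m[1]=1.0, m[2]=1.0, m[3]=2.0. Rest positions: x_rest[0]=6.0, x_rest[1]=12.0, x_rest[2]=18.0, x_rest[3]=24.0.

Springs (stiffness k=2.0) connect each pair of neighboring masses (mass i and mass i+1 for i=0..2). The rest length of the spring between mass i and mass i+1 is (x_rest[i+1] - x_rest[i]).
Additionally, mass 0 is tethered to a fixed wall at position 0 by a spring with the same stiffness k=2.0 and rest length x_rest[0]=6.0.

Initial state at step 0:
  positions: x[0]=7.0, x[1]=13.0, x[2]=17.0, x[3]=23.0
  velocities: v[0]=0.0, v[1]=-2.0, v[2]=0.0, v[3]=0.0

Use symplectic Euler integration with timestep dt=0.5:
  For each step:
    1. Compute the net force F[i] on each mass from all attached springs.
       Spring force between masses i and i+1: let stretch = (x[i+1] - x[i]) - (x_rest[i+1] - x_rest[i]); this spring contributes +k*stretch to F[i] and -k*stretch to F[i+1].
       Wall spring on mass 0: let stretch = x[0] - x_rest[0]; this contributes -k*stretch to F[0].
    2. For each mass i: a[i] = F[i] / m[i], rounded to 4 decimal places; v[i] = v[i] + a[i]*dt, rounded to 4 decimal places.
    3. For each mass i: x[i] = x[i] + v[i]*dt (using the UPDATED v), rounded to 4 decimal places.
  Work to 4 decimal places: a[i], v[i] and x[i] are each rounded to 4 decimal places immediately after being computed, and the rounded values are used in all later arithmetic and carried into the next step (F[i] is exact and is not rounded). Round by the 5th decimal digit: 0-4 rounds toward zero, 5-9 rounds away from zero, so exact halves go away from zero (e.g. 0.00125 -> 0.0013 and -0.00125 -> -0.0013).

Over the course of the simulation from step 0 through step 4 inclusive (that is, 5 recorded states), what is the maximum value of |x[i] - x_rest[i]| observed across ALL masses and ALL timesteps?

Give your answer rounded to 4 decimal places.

Answer: 2.3750

Derivation:
Step 0: x=[7.0000 13.0000 17.0000 23.0000] v=[0.0000 -2.0000 0.0000 0.0000]
Step 1: x=[6.5000 11.0000 18.0000 23.0000] v=[-1.0000 -4.0000 2.0000 0.0000]
Step 2: x=[5.0000 10.2500 18.0000 23.2500] v=[-3.0000 -1.5000 0.0000 0.5000]
Step 3: x=[3.6250 10.7500 16.7500 23.6875] v=[-2.7500 1.0000 -2.5000 0.8750]
Step 4: x=[4.0000 10.6875 15.9688 23.8907] v=[0.7500 -0.1250 -1.5625 0.4063]
Max displacement = 2.3750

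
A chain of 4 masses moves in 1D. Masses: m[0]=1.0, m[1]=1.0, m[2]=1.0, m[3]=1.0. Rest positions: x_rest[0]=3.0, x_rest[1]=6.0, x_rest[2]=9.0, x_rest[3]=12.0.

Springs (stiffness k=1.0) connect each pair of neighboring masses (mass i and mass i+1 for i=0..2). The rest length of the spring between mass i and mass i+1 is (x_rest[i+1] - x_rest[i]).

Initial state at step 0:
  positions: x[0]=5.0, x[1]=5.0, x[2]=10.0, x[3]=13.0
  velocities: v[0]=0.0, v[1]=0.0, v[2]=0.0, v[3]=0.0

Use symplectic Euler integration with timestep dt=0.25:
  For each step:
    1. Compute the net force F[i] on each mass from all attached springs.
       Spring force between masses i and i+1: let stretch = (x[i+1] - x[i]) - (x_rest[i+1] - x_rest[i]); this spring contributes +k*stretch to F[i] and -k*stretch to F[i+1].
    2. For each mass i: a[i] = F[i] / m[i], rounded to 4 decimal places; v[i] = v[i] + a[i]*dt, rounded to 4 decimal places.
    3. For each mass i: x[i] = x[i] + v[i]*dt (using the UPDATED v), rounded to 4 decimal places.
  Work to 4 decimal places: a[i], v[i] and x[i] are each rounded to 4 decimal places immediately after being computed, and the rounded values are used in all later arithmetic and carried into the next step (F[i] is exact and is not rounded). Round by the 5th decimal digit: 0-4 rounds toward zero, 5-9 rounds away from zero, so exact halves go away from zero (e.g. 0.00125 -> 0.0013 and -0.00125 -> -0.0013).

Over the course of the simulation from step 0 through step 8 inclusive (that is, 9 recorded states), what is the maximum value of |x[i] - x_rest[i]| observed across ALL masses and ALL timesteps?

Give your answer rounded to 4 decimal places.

Answer: 2.4245

Derivation:
Step 0: x=[5.0000 5.0000 10.0000 13.0000] v=[0.0000 0.0000 0.0000 0.0000]
Step 1: x=[4.8125 5.3125 9.8750 13.0000] v=[-0.7500 1.2500 -0.5000 0.0000]
Step 2: x=[4.4688 5.8789 9.6602 12.9922] v=[-1.3750 2.2656 -0.8594 -0.0313]
Step 3: x=[4.0257 6.5935 9.4173 12.9636] v=[-1.7725 2.8584 -0.9717 -0.1143]
Step 4: x=[3.5556 7.3241 9.2195 12.9009] v=[-1.8806 2.9224 -0.7911 -0.2509]
Step 5: x=[3.1335 7.9376 9.1334 12.7956] v=[-1.6885 2.4541 -0.3446 -0.4213]
Step 6: x=[2.8241 8.3256 9.2014 12.6489] v=[-1.2375 1.5520 0.2720 -0.5869]
Step 7: x=[2.6711 8.4245 9.4301 12.4742] v=[-0.6121 0.3956 0.9149 -0.6988]
Step 8: x=[2.6902 8.2267 9.7862 12.2968] v=[0.0763 -0.7914 1.4245 -0.7098]
Max displacement = 2.4245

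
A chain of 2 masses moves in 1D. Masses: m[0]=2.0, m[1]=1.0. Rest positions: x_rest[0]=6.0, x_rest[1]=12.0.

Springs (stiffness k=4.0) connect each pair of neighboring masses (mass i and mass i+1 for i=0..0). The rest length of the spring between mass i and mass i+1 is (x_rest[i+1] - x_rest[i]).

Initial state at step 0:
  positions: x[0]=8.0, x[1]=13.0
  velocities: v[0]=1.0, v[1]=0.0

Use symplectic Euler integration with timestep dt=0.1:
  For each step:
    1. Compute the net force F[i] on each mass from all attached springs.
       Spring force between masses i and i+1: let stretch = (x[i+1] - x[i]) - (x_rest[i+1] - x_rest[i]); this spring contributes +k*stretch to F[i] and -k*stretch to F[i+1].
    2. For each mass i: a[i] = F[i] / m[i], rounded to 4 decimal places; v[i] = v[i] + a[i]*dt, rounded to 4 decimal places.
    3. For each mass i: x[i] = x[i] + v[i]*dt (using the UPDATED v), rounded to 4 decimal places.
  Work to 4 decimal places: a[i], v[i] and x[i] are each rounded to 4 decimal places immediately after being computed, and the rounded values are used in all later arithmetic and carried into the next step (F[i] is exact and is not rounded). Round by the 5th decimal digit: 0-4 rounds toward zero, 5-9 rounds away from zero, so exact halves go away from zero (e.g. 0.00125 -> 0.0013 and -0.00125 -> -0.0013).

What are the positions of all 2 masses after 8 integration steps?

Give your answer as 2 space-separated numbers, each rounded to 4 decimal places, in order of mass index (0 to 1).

Answer: 8.1609 14.2786

Derivation:
Step 0: x=[8.0000 13.0000] v=[1.0000 0.0000]
Step 1: x=[8.0800 13.0400] v=[0.8000 0.4000]
Step 2: x=[8.1392 13.1216] v=[0.5920 0.8160]
Step 3: x=[8.1781 13.2439] v=[0.3885 1.2230]
Step 4: x=[8.1983 13.4036] v=[0.2017 1.5967]
Step 5: x=[8.2026 13.5951] v=[0.0428 1.9146]
Step 6: x=[8.1947 13.8109] v=[-0.0787 2.1576]
Step 7: x=[8.1792 14.0420] v=[-0.1555 2.3111]
Step 8: x=[8.1609 14.2786] v=[-0.1829 2.3660]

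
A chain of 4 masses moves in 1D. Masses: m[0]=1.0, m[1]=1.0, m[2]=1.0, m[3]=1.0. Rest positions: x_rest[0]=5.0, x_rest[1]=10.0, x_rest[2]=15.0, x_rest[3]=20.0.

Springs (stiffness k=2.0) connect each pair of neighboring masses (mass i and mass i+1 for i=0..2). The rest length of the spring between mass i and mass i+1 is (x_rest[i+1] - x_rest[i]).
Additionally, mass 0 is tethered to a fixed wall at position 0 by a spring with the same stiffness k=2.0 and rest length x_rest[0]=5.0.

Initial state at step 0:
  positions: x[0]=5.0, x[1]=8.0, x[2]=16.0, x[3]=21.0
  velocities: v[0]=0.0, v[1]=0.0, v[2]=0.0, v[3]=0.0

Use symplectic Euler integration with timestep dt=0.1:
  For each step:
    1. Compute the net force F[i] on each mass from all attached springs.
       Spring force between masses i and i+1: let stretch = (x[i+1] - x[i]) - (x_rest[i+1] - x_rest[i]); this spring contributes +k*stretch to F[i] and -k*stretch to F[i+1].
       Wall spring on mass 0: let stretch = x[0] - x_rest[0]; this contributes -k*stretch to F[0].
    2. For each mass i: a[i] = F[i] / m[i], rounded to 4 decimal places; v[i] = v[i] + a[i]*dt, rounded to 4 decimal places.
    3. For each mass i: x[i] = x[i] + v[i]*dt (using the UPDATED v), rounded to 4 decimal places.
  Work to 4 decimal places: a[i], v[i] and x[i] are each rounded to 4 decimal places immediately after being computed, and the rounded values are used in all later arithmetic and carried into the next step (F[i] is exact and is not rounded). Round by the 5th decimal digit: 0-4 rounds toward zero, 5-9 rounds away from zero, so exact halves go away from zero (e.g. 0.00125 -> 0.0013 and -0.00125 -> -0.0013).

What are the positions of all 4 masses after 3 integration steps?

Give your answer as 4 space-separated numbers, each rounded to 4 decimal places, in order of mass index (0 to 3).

Step 0: x=[5.0000 8.0000 16.0000 21.0000] v=[0.0000 0.0000 0.0000 0.0000]
Step 1: x=[4.9600 8.1000 15.9400 21.0000] v=[-0.4000 1.0000 -0.6000 0.0000]
Step 2: x=[4.8836 8.2940 15.8244 20.9988] v=[-0.7640 1.9400 -1.1560 -0.0120]
Step 3: x=[4.7777 8.5704 15.6617 20.9941] v=[-1.0586 2.7640 -1.6272 -0.0469]

Answer: 4.7777 8.5704 15.6617 20.9941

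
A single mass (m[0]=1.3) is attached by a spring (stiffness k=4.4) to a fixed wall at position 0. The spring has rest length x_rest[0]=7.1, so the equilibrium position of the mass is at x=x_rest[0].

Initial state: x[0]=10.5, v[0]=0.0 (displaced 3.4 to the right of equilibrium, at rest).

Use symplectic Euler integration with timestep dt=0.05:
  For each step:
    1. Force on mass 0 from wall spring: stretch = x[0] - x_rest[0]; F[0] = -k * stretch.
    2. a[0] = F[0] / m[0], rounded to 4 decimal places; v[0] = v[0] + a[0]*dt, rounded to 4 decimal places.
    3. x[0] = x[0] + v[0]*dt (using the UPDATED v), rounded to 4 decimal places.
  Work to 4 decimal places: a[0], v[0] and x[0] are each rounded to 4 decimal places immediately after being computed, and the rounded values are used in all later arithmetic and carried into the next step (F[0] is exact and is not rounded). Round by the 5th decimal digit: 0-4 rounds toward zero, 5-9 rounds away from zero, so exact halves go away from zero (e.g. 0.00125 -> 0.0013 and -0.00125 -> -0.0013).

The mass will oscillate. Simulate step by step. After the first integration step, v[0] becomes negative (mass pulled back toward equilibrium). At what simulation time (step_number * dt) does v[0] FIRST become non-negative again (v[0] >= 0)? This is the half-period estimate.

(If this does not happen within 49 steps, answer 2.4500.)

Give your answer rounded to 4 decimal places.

Answer: 1.7500

Derivation:
Step 0: x=[10.5000] v=[0.0000]
Step 1: x=[10.4712] v=[-0.5754]
Step 2: x=[10.4139] v=[-1.1459]
Step 3: x=[10.3286] v=[-1.7067]
Step 4: x=[10.2159] v=[-2.2531]
Step 5: x=[10.0769] v=[-2.7804]
Step 6: x=[9.9127] v=[-3.2842]
Step 7: x=[9.7247] v=[-3.7602]
Step 8: x=[9.5145] v=[-4.2044]
Step 9: x=[9.2839] v=[-4.6130]
Step 10: x=[9.0348] v=[-4.9826]
Step 11: x=[8.7693] v=[-5.3100]
Step 12: x=[8.4897] v=[-5.5925]
Step 13: x=[8.1983] v=[-5.8277]
Step 14: x=[7.8976] v=[-6.0136]
Step 15: x=[7.5902] v=[-6.1486]
Step 16: x=[7.2786] v=[-6.2316]
Step 17: x=[6.9655] v=[-6.2618]
Step 18: x=[6.6536] v=[-6.2390]
Step 19: x=[6.3454] v=[-6.1635]
Step 20: x=[6.0436] v=[-6.0358]
Step 21: x=[5.7508] v=[-5.8570]
Step 22: x=[5.4694] v=[-5.6287]
Step 23: x=[5.2018] v=[-5.3528]
Step 24: x=[4.9502] v=[-5.0316]
Step 25: x=[4.7168] v=[-4.6678]
Step 26: x=[4.5036] v=[-4.2645]
Step 27: x=[4.3123] v=[-3.8251]
Step 28: x=[4.1446] v=[-3.3533]
Step 29: x=[4.0019] v=[-2.8532]
Step 30: x=[3.8855] v=[-2.3289]
Step 31: x=[3.7963] v=[-1.7849]
Step 32: x=[3.7350] v=[-1.2258]
Step 33: x=[3.7022] v=[-0.6563]
Step 34: x=[3.6981] v=[-0.0813]
Step 35: x=[3.7228] v=[0.4944]
First v>=0 after going negative at step 35, time=1.7500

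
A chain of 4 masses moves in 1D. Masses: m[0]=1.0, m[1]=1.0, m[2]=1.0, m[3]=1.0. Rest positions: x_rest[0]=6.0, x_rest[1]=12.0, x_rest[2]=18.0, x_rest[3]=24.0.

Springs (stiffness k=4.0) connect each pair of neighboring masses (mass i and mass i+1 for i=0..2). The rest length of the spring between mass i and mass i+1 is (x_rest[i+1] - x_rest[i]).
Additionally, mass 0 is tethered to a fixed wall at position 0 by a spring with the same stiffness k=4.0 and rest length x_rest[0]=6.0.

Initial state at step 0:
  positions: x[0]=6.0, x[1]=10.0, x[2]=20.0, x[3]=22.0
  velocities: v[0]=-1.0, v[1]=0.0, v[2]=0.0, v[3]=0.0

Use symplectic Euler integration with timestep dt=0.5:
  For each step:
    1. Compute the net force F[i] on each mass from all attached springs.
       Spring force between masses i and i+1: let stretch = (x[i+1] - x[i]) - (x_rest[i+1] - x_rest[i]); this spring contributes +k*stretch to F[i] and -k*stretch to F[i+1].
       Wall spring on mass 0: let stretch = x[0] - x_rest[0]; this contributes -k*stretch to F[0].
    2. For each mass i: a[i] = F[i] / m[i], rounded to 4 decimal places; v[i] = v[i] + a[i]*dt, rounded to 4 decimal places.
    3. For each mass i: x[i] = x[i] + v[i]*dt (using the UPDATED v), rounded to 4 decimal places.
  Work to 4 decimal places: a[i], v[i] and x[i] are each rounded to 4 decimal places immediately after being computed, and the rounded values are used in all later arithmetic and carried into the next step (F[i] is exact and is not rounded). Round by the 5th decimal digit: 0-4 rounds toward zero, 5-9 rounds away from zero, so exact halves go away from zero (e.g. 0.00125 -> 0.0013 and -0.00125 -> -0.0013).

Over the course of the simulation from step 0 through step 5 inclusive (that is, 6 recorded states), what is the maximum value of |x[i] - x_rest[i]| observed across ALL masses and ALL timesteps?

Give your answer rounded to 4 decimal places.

Answer: 6.5000

Derivation:
Step 0: x=[6.0000 10.0000 20.0000 22.0000] v=[-1.0000 0.0000 0.0000 0.0000]
Step 1: x=[3.5000 16.0000 12.0000 26.0000] v=[-5.0000 12.0000 -16.0000 8.0000]
Step 2: x=[10.0000 5.5000 22.0000 22.0000] v=[13.0000 -21.0000 20.0000 -8.0000]
Step 3: x=[2.0000 16.0000 15.5000 24.0000] v=[-16.0000 21.0000 -13.0000 4.0000]
Step 4: x=[6.0000 12.0000 18.0000 23.5000] v=[8.0000 -8.0000 5.0000 -1.0000]
Step 5: x=[10.0000 8.0000 20.0000 23.5000] v=[8.0000 -8.0000 4.0000 0.0000]
Max displacement = 6.5000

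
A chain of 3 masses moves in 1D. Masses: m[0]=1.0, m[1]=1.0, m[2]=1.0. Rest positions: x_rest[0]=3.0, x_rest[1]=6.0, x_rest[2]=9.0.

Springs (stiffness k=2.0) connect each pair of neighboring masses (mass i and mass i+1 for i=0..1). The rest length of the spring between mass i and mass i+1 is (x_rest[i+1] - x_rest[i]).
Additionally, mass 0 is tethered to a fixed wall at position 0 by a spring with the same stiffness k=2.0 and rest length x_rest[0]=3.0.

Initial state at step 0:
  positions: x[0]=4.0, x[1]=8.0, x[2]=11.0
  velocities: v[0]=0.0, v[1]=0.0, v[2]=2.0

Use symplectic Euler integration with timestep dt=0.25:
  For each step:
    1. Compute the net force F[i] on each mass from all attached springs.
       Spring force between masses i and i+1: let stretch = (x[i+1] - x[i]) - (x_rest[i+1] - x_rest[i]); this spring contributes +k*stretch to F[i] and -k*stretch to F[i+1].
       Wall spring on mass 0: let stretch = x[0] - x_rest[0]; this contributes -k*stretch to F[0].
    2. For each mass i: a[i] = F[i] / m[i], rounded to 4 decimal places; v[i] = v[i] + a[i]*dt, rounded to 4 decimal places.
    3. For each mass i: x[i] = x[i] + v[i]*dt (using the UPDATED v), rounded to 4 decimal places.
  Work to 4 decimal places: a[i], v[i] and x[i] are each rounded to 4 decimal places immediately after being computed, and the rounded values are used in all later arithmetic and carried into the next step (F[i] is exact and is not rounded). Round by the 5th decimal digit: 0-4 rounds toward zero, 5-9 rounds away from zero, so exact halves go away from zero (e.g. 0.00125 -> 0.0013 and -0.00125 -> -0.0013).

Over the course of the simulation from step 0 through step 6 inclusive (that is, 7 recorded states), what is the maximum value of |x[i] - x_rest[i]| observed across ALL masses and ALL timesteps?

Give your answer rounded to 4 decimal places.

Answer: 3.2684

Derivation:
Step 0: x=[4.0000 8.0000 11.0000] v=[0.0000 0.0000 2.0000]
Step 1: x=[4.0000 7.8750 11.5000] v=[0.0000 -0.5000 2.0000]
Step 2: x=[3.9844 7.7188 11.9219] v=[-0.0625 -0.6250 1.6875]
Step 3: x=[3.9375 7.6211 12.1934] v=[-0.1875 -0.3907 1.0860]
Step 4: x=[3.8589 7.6345 12.2684] v=[-0.3145 0.0537 0.2999]
Step 5: x=[3.7699 7.7552 12.1391] v=[-0.3562 0.4829 -0.5171]
Step 6: x=[3.7078 7.9258 11.8368] v=[-0.2485 0.6822 -1.2091]
Max displacement = 3.2684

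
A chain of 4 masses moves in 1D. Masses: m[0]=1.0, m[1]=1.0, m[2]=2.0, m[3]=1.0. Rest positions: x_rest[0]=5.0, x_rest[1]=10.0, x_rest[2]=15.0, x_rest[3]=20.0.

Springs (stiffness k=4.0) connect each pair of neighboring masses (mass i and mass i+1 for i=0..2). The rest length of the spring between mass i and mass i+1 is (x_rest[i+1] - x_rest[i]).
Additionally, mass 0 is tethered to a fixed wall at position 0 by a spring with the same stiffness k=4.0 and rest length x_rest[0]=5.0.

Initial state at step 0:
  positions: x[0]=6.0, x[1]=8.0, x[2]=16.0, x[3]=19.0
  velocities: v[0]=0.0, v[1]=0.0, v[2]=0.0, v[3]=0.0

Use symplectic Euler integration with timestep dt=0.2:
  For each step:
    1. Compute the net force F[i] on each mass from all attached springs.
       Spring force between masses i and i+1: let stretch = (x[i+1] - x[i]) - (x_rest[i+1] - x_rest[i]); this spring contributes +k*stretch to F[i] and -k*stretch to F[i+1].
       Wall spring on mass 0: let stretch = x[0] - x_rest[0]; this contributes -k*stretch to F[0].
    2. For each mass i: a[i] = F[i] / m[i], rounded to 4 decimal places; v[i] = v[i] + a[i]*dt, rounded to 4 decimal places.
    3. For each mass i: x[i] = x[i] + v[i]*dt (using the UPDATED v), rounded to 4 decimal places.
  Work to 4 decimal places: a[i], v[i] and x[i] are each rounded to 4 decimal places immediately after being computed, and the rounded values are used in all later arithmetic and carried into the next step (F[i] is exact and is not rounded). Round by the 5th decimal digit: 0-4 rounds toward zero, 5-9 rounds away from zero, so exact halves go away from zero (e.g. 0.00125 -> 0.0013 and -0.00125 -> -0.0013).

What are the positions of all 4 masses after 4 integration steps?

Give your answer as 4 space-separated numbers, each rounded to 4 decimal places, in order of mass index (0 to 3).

Answer: 3.7414 12.0270 14.0142 20.7684

Derivation:
Step 0: x=[6.0000 8.0000 16.0000 19.0000] v=[0.0000 0.0000 0.0000 0.0000]
Step 1: x=[5.3600 8.9600 15.6000 19.3200] v=[-3.2000 4.8000 -2.0000 1.6000]
Step 2: x=[4.4384 10.4064 14.9664 19.8448] v=[-4.6080 7.2320 -3.1680 2.6240]
Step 3: x=[3.7615 11.6275 14.3583 20.3891] v=[-3.3843 6.1056 -3.0406 2.7213]
Step 4: x=[3.7414 12.0270 14.0142 20.7684] v=[-0.1007 1.9974 -1.7206 1.8967]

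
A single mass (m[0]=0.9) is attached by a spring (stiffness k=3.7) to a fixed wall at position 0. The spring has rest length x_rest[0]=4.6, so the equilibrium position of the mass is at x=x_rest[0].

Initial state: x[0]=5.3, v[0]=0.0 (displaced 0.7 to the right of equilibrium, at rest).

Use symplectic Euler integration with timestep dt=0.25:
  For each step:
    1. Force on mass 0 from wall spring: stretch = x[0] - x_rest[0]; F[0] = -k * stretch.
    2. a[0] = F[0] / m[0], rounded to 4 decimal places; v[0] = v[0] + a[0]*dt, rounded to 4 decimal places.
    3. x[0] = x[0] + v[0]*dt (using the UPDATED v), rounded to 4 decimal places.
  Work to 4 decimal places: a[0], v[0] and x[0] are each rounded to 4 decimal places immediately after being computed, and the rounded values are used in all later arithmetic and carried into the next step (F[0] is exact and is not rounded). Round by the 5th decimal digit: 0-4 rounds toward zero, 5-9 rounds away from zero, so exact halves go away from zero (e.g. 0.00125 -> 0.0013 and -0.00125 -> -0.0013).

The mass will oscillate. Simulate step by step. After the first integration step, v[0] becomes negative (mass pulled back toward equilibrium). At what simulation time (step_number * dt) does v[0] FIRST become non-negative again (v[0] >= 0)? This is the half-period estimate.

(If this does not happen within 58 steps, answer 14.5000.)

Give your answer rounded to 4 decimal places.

Step 0: x=[5.3000] v=[0.0000]
Step 1: x=[5.1201] v=[-0.7195]
Step 2: x=[4.8066] v=[-1.2541]
Step 3: x=[4.4400] v=[-1.4665]
Step 4: x=[4.1145] v=[-1.3021]
Step 5: x=[3.9137] v=[-0.8031]
Step 6: x=[3.8893] v=[-0.0977]
Step 7: x=[4.0475] v=[0.6328]
First v>=0 after going negative at step 7, time=1.7500

Answer: 1.7500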